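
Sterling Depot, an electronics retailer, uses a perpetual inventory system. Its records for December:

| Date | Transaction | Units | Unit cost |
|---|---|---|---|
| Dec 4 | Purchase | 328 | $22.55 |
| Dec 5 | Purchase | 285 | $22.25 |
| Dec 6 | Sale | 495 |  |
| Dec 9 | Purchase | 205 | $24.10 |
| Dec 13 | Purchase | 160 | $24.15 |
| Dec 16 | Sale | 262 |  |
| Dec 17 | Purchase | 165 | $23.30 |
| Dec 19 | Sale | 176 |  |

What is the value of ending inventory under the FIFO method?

Ending inventory = $4,931.25

Dec 6, 495 sold [FIFO — oldest first]: 328 @ $22.55 + 167 @ $22.25 = $11,112.15
Dec 16, 262 sold [FIFO — oldest first]: 118 @ $22.25 + 144 @ $24.10 = $6,095.90
Dec 19, 176 sold [FIFO — oldest first]: 61 @ $24.10 + 115 @ $24.15 = $4,247.35
Total COGS = $11,112.15 + $6,095.90 + $4,247.35 = $21,455.40
Ending inventory: 45 @ $24.15 + 165 @ $23.30 = $4,931.25
Check: goods available $26,386.65 = COGS $21,455.40 + ending $4,931.25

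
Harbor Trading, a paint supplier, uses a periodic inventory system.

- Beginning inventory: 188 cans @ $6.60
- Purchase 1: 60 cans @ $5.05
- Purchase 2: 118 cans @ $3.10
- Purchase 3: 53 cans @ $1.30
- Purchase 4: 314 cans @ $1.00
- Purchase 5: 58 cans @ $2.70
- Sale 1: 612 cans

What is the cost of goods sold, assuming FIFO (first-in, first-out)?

COGS = $2,171.50

Sale 1 (612) [FIFO — oldest first]: 188 @ $6.60 + 60 @ $5.05 + 118 @ $3.10 + 53 @ $1.30 + 193 @ $1.00 = $2,171.50
Ending inventory: 121 @ $1.00 + 58 @ $2.70 = $277.60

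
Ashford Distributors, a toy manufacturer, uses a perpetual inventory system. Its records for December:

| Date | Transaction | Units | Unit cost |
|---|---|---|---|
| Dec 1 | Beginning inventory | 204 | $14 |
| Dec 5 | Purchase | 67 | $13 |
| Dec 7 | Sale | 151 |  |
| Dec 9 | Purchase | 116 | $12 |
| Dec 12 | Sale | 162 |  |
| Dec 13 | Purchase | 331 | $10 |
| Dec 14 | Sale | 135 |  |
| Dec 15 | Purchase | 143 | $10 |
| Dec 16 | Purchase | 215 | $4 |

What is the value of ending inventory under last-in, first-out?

Dec 7, 151 sold [LIFO — newest first]: 67 @ $13 + 84 @ $14 = $2,047
Dec 12, 162 sold [LIFO — newest first]: 116 @ $12 + 46 @ $14 = $2,036
Dec 14, 135 sold [LIFO — newest first]: 135 @ $10 = $1,350
Total COGS = $2,047 + $2,036 + $1,350 = $5,433
Ending inventory: 74 @ $14 + 196 @ $10 + 143 @ $10 + 215 @ $4 = $5,286

Ending inventory = $5,286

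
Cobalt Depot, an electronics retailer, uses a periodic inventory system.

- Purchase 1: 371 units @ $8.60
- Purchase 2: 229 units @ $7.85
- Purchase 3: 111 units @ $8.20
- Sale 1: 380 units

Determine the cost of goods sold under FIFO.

COGS = $3,261.25

Sale 1 (380) [FIFO — oldest first]: 371 @ $8.60 + 9 @ $7.85 = $3,261.25
Ending inventory: 220 @ $7.85 + 111 @ $8.20 = $2,637.20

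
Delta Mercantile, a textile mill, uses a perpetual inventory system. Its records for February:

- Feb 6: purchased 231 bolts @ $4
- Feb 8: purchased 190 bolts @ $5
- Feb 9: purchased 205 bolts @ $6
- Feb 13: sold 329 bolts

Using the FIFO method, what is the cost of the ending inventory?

Feb 13, 329 sold [FIFO — oldest first]: 231 @ $4 + 98 @ $5 = $1,414
Ending inventory: 92 @ $5 + 205 @ $6 = $1,690
Check: goods available $3,104 = COGS $1,414 + ending $1,690

Ending inventory = $1,690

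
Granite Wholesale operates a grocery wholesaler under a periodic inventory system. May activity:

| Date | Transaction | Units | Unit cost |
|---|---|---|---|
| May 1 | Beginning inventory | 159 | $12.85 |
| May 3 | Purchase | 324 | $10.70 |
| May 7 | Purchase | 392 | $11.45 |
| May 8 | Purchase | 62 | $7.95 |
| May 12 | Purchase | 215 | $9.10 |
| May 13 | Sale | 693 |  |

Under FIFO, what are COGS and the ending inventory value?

COGS = $7,914.45; ending inventory = $4,533.30

May 13, 693 sold [FIFO — oldest first]: 159 @ $12.85 + 324 @ $10.70 + 210 @ $11.45 = $7,914.45
Ending inventory: 182 @ $11.45 + 62 @ $7.95 + 215 @ $9.10 = $4,533.30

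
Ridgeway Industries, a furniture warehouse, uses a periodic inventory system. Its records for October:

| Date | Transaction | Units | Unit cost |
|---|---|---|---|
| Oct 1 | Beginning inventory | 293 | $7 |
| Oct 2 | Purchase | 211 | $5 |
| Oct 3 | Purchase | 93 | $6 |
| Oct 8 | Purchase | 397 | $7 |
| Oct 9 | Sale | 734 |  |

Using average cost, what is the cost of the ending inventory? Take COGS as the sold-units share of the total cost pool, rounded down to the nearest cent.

Ending inventory = $1,685.30

Oct 9, sell 734: 734/994 × $6,443.00 → $4,757.70
Ending inventory (cost pool remaining) = $1,685.30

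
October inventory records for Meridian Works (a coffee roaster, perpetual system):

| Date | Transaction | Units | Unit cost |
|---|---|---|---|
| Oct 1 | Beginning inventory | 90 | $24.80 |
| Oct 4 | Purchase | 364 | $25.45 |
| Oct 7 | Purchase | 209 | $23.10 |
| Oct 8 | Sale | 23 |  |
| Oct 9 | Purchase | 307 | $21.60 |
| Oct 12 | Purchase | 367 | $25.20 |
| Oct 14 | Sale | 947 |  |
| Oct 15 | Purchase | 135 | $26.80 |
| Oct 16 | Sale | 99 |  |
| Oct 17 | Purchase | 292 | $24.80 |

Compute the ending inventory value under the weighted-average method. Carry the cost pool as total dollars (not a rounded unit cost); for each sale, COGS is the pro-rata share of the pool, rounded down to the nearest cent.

After Oct 1: 90 on hand, pool $2,232.00 (≈ $24.8000 each)
After Oct 4: 454 on hand, pool $11,495.80 (≈ $25.3211 each)
After Oct 7: 663 on hand, pool $16,323.70 (≈ $24.6210 each)
Oct 8, sell 23: 23/663 × $16,323.70 → $566.28
After Oct 9: 947 on hand, pool $22,388.62 (≈ $23.6416 each)
After Oct 12: 1314 on hand, pool $31,637.02 (≈ $24.0769 each)
Oct 14, sell 947: 947/1314 × $31,637.02 → $22,800.80
After Oct 15: 502 on hand, pool $12,454.22 (≈ $24.8092 each)
Oct 16, sell 99: 99/502 × $12,454.22 → $2,456.11
After Oct 17: 695 on hand, pool $17,239.71 (≈ $24.8053 each)
Total COGS = $566.28 + $22,800.80 + $2,456.11 = $25,823.19
Ending inventory (cost pool remaining) = $17,239.71
Check: goods available $43,062.90 = COGS $25,823.19 + ending $17,239.71

Ending inventory = $17,239.71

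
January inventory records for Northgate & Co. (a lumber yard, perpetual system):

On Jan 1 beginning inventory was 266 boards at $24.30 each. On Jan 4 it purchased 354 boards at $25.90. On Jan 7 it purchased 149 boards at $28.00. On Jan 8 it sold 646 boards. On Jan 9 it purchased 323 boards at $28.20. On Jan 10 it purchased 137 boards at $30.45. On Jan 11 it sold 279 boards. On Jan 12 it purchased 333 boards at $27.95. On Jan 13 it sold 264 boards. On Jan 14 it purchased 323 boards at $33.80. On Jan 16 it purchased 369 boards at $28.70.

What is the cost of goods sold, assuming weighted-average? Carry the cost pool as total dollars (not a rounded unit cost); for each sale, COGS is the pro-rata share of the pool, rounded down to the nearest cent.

COGS = $31,919.90

After Jan 1: 266 on hand, pool $6,463.80 (≈ $24.3000 each)
After Jan 4: 620 on hand, pool $15,632.40 (≈ $25.2135 each)
After Jan 7: 769 on hand, pool $19,804.40 (≈ $25.7534 each)
Jan 8, sell 646: 646/769 × $19,804.40 → $16,636.72
After Jan 9: 446 on hand, pool $12,276.28 (≈ $27.5253 each)
After Jan 10: 583 on hand, pool $16,447.93 (≈ $28.2126 each)
Jan 11, sell 279: 279/583 × $16,447.93 → $7,871.30
After Jan 12: 637 on hand, pool $17,883.98 (≈ $28.0753 each)
Jan 13, sell 264: 264/637 × $17,883.98 → $7,411.88
After Jan 14: 696 on hand, pool $21,389.50 (≈ $30.7320 each)
After Jan 16: 1065 on hand, pool $31,979.80 (≈ $30.0280 each)
Total COGS = $16,636.72 + $7,871.30 + $7,411.88 = $31,919.90
Ending inventory (cost pool remaining) = $31,979.80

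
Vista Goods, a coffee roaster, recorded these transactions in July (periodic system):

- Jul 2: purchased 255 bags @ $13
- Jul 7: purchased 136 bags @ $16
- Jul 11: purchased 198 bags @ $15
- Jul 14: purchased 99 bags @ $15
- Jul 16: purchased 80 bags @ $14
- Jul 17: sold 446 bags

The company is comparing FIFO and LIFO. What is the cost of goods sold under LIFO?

COGS = $6,679

FIFO COGS: 255 @ $13 + 136 @ $16 + 55 @ $15 = $6,316
LIFO COGS: 80 @ $14 + 99 @ $15 + 198 @ $15 + 69 @ $16 = $6,679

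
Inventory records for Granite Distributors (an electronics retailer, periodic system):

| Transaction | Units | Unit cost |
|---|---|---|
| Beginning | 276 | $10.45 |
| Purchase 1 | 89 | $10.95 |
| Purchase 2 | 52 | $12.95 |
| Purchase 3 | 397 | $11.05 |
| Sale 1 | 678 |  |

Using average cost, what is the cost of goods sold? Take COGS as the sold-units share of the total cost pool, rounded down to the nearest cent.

Sale 1, sell 678: 678/814 × $8,919.00 → $7,428.84
Ending inventory (cost pool remaining) = $1,490.16
Check: goods available $8,919.00 = COGS $7,428.84 + ending $1,490.16

COGS = $7,428.84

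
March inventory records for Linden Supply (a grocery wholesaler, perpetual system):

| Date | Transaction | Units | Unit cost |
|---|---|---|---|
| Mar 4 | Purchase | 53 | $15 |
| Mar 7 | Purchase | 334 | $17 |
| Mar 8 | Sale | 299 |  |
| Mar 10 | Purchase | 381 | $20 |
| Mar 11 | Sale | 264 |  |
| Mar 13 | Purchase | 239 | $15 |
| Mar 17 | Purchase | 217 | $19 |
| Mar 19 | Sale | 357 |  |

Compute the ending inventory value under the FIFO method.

Mar 8, 299 sold [FIFO — oldest first]: 53 @ $15 + 246 @ $17 = $4,977
Mar 11, 264 sold [FIFO — oldest first]: 88 @ $17 + 176 @ $20 = $5,016
Mar 19, 357 sold [FIFO — oldest first]: 205 @ $20 + 152 @ $15 = $6,380
Total COGS = $4,977 + $5,016 + $6,380 = $16,373
Ending inventory: 87 @ $15 + 217 @ $19 = $5,428
Check: goods available $21,801 = COGS $16,373 + ending $5,428

Ending inventory = $5,428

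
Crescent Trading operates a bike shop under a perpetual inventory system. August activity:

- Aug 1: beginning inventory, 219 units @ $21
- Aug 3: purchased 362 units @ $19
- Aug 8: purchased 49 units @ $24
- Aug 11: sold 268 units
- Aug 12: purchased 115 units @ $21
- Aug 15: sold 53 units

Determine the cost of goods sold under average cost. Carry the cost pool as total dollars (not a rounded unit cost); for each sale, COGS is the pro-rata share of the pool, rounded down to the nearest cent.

After Aug 1: 219 on hand, pool $4,599.00 (≈ $21.0000 each)
After Aug 3: 581 on hand, pool $11,477.00 (≈ $19.7539 each)
After Aug 8: 630 on hand, pool $12,653.00 (≈ $20.0841 each)
Aug 11, sell 268: 268/630 × $12,653.00 → $5,382.54
After Aug 12: 477 on hand, pool $9,685.46 (≈ $20.3049 each)
Aug 15, sell 53: 53/477 × $9,685.46 → $1,076.16
Total COGS = $5,382.54 + $1,076.16 = $6,458.70
Ending inventory (cost pool remaining) = $8,609.30

COGS = $6,458.70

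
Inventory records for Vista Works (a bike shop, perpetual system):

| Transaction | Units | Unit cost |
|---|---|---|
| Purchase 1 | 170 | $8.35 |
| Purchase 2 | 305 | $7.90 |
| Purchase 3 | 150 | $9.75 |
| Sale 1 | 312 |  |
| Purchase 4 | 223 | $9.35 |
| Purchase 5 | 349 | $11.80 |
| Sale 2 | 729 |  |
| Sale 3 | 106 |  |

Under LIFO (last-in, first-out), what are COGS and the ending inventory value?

Sale 1 (312) [LIFO — newest first]: 150 @ $9.75 + 162 @ $7.90 = $2,742.30
Sale 2 (729) [LIFO — newest first]: 349 @ $11.80 + 223 @ $9.35 + 143 @ $7.90 + 14 @ $8.35 = $7,449.85
Sale 3 (106) [LIFO — newest first]: 106 @ $8.35 = $885.10
Total COGS = $2,742.30 + $7,449.85 + $885.10 = $11,077.25
Ending inventory: 50 @ $8.35 = $417.50
Check: goods available $11,494.75 = COGS $11,077.25 + ending $417.50

COGS = $11,077.25; ending inventory = $417.50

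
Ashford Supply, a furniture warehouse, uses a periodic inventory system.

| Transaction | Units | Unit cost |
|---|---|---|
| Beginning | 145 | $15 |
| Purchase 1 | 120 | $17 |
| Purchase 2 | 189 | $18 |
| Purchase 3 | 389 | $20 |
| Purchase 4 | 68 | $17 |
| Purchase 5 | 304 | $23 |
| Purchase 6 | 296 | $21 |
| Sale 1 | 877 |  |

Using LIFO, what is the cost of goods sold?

Sale 1 (877) [LIFO — newest first]: 296 @ $21 + 304 @ $23 + 68 @ $17 + 209 @ $20 = $18,544
Ending inventory: 145 @ $15 + 120 @ $17 + 189 @ $18 + 180 @ $20 = $11,217
Check: goods available $29,761 = COGS $18,544 + ending $11,217

COGS = $18,544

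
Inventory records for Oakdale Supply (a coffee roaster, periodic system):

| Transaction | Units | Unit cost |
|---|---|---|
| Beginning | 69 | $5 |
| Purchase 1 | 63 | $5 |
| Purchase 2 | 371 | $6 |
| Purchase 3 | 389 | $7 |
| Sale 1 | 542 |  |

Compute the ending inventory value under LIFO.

Sale 1 (542) [LIFO — newest first]: 389 @ $7 + 153 @ $6 = $3,641
Ending inventory: 69 @ $5 + 63 @ $5 + 218 @ $6 = $1,968
Check: goods available $5,609 = COGS $3,641 + ending $1,968

Ending inventory = $1,968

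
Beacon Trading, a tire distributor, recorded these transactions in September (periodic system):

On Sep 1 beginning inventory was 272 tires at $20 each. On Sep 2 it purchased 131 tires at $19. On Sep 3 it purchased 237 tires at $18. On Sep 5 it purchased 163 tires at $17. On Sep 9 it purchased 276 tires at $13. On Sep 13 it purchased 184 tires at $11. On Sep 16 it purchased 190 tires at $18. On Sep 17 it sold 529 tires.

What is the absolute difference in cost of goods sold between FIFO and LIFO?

$2,738

FIFO COGS: 272 @ $20 + 131 @ $19 + 126 @ $18 = $10,197
LIFO COGS: 190 @ $18 + 184 @ $11 + 155 @ $13 = $7,459
Difference = |$10,197 − $7,459| = $2,738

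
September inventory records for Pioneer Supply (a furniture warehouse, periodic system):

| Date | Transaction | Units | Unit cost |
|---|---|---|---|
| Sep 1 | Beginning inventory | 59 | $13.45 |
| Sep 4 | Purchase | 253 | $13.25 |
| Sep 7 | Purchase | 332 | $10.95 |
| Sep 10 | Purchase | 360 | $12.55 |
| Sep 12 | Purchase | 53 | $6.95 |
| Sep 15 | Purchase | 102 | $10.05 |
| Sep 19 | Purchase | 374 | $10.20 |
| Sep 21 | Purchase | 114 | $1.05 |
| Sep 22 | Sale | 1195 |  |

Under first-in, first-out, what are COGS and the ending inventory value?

COGS = $14,059.85; ending inventory = $3,567.30

Sep 22, 1195 sold [FIFO — oldest first]: 59 @ $13.45 + 253 @ $13.25 + 332 @ $10.95 + 360 @ $12.55 + 53 @ $6.95 + 102 @ $10.05 + 36 @ $10.20 = $14,059.85
Ending inventory: 338 @ $10.20 + 114 @ $1.05 = $3,567.30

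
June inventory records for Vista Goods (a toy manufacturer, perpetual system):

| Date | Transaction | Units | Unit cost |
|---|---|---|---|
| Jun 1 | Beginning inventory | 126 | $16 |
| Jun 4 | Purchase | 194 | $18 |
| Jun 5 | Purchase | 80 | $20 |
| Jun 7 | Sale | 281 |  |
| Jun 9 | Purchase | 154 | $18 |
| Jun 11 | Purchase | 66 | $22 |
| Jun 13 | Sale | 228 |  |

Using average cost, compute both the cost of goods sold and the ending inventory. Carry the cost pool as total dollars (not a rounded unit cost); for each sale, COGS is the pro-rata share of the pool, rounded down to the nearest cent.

COGS = $9,256.51; ending inventory = $2,075.49

After Jun 1: 126 on hand, pool $2,016.00 (≈ $16.0000 each)
After Jun 4: 320 on hand, pool $5,508.00 (≈ $17.2125 each)
After Jun 5: 400 on hand, pool $7,108.00 (≈ $17.7700 each)
Jun 7, sell 281: 281/400 × $7,108.00 → $4,993.37
After Jun 9: 273 on hand, pool $4,886.63 (≈ $17.8997 each)
After Jun 11: 339 on hand, pool $6,338.63 (≈ $18.6980 each)
Jun 13, sell 228: 228/339 × $6,338.63 → $4,263.14
Total COGS = $4,993.37 + $4,263.14 = $9,256.51
Ending inventory (cost pool remaining) = $2,075.49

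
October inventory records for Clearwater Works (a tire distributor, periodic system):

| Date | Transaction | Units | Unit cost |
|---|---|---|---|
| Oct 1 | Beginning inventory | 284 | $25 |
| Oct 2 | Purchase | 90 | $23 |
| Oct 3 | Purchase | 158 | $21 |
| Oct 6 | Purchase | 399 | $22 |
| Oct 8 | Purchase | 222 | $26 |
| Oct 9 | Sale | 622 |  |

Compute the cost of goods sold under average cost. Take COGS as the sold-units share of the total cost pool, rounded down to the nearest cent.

Oct 9, sell 622: 622/1153 × $27,038.00 → $14,585.98
Ending inventory (cost pool remaining) = $12,452.02

COGS = $14,585.98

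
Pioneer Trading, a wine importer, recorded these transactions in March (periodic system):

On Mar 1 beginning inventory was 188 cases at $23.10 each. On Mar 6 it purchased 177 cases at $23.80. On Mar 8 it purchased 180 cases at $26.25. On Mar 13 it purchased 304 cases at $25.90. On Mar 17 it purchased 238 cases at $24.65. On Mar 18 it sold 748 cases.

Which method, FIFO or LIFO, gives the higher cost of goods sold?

FIFO COGS: 188 @ $23.10 + 177 @ $23.80 + 180 @ $26.25 + 203 @ $25.90 = $18,538.10
LIFO COGS: 238 @ $24.65 + 304 @ $25.90 + 180 @ $26.25 + 26 @ $23.80 = $19,084.10

LIFO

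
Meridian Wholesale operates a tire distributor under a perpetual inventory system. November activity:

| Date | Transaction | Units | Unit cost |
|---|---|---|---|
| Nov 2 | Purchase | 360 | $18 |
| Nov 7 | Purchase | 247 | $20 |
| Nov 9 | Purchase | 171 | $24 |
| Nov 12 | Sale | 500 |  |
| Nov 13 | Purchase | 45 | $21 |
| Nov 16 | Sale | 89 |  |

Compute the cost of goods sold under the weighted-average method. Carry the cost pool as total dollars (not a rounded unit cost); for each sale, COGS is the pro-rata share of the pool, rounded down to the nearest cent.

After Nov 2: 360 on hand, pool $6,480.00 (≈ $18.0000 each)
After Nov 7: 607 on hand, pool $11,420.00 (≈ $18.8138 each)
After Nov 9: 778 on hand, pool $15,524.00 (≈ $19.9537 each)
Nov 12, sell 500: 500/778 × $15,524.00 → $9,976.86
After Nov 13: 323 on hand, pool $6,492.14 (≈ $20.0995 each)
Nov 16, sell 89: 89/323 × $6,492.14 → $1,788.85
Total COGS = $9,976.86 + $1,788.85 = $11,765.71
Ending inventory (cost pool remaining) = $4,703.29

COGS = $11,765.71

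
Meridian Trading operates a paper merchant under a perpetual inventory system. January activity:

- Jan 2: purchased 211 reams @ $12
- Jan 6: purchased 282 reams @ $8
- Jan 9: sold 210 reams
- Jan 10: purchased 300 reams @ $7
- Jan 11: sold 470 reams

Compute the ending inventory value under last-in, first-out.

Jan 9, 210 sold [LIFO — newest first]: 210 @ $8 = $1,680
Jan 11, 470 sold [LIFO — newest first]: 300 @ $7 + 72 @ $8 + 98 @ $12 = $3,852
Total COGS = $1,680 + $3,852 = $5,532
Ending inventory: 113 @ $12 = $1,356

Ending inventory = $1,356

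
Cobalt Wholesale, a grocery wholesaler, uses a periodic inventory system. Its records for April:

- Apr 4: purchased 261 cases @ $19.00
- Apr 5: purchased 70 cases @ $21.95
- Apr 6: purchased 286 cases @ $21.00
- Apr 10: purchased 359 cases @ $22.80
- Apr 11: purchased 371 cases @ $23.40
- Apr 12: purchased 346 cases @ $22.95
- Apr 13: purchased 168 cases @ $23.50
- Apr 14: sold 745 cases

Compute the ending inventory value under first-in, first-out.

Apr 14, 745 sold [FIFO — oldest first]: 261 @ $19.00 + 70 @ $21.95 + 286 @ $21.00 + 128 @ $22.80 = $15,419.90
Ending inventory: 231 @ $22.80 + 371 @ $23.40 + 346 @ $22.95 + 168 @ $23.50 = $25,836.90
Check: goods available $41,256.80 = COGS $15,419.90 + ending $25,836.90

Ending inventory = $25,836.90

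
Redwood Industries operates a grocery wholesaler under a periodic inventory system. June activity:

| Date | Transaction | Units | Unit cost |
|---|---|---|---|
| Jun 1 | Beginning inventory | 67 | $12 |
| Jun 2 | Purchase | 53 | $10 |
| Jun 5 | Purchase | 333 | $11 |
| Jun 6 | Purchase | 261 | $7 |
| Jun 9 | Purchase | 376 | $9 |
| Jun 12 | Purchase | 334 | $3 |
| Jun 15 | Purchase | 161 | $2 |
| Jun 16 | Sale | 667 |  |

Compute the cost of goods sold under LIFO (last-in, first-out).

Jun 16, 667 sold [LIFO — newest first]: 161 @ $2 + 334 @ $3 + 172 @ $9 = $2,872
Ending inventory: 67 @ $12 + 53 @ $10 + 333 @ $11 + 261 @ $7 + 204 @ $9 = $8,660
Check: goods available $11,532 = COGS $2,872 + ending $8,660

COGS = $2,872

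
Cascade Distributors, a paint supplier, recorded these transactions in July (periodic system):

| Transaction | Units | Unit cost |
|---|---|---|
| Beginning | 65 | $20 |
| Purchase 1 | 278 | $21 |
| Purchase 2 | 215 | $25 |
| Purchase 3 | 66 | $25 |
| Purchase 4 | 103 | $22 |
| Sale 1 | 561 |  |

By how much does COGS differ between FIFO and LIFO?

$420

FIFO COGS: 65 @ $20 + 278 @ $21 + 215 @ $25 + 3 @ $25 = $12,588
LIFO COGS: 103 @ $22 + 66 @ $25 + 215 @ $25 + 177 @ $21 = $13,008
Difference = |$12,588 − $13,008| = $420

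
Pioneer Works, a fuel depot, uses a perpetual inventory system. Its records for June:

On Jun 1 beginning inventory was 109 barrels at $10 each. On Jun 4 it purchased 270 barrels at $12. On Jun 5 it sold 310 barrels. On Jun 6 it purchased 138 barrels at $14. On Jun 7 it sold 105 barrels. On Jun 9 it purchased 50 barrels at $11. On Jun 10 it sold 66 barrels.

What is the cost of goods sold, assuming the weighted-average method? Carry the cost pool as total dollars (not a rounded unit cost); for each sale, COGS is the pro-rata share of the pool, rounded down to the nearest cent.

COGS = $5,742.40

After Jun 1: 109 on hand, pool $1,090.00 (≈ $10.0000 each)
After Jun 4: 379 on hand, pool $4,330.00 (≈ $11.4248 each)
Jun 5, sell 310: 310/379 × $4,330.00 → $3,541.68
After Jun 6: 207 on hand, pool $2,720.32 (≈ $13.1416 each)
Jun 7, sell 105: 105/207 × $2,720.32 → $1,379.87
After Jun 9: 152 on hand, pool $1,890.45 (≈ $12.4372 each)
Jun 10, sell 66: 66/152 × $1,890.45 → $820.85
Total COGS = $3,541.68 + $1,379.87 + $820.85 = $5,742.40
Ending inventory (cost pool remaining) = $1,069.60
Check: goods available $6,812.00 = COGS $5,742.40 + ending $1,069.60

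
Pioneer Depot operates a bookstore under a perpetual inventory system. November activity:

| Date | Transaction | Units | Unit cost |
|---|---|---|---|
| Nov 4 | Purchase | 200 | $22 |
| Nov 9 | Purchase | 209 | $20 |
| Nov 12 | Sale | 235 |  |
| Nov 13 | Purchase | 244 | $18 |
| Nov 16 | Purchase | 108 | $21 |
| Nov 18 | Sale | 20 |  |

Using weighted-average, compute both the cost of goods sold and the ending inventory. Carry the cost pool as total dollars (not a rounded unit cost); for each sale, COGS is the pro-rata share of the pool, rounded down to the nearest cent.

COGS = $5,321.84; ending inventory = $9,918.16

After Nov 4: 200 on hand, pool $4,400.00 (≈ $22.0000 each)
After Nov 9: 409 on hand, pool $8,580.00 (≈ $20.9780 each)
Nov 12, sell 235: 235/409 × $8,580.00 → $4,929.82
After Nov 13: 418 on hand, pool $8,042.18 (≈ $19.2397 each)
After Nov 16: 526 on hand, pool $10,310.18 (≈ $19.6011 each)
Nov 18, sell 20: 20/526 × $10,310.18 → $392.02
Total COGS = $4,929.82 + $392.02 = $5,321.84
Ending inventory (cost pool remaining) = $9,918.16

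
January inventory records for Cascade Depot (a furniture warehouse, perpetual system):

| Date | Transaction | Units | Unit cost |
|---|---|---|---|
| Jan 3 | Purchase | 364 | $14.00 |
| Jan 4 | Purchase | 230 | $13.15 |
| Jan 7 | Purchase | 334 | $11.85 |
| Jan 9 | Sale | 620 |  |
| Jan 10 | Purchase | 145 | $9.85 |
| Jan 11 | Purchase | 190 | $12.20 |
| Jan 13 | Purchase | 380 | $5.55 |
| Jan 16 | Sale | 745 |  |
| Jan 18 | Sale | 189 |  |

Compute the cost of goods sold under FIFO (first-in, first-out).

COGS = $17,439.70

Jan 9, 620 sold [FIFO — oldest first]: 364 @ $14.00 + 230 @ $13.15 + 26 @ $11.85 = $8,428.60
Jan 16, 745 sold [FIFO — oldest first]: 308 @ $11.85 + 145 @ $9.85 + 190 @ $12.20 + 102 @ $5.55 = $7,962.15
Jan 18, 189 sold [FIFO — oldest first]: 189 @ $5.55 = $1,048.95
Total COGS = $8,428.60 + $7,962.15 + $1,048.95 = $17,439.70
Ending inventory: 89 @ $5.55 = $493.95
Check: goods available $17,933.65 = COGS $17,439.70 + ending $493.95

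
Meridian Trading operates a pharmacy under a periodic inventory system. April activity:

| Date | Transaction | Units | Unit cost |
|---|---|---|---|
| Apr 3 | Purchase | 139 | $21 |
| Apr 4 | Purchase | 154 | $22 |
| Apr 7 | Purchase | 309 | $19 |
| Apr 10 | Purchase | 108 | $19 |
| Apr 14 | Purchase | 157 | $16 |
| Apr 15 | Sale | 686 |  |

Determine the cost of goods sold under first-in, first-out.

COGS = $13,774

Apr 15, 686 sold [FIFO — oldest first]: 139 @ $21 + 154 @ $22 + 309 @ $19 + 84 @ $19 = $13,774
Ending inventory: 24 @ $19 + 157 @ $16 = $2,968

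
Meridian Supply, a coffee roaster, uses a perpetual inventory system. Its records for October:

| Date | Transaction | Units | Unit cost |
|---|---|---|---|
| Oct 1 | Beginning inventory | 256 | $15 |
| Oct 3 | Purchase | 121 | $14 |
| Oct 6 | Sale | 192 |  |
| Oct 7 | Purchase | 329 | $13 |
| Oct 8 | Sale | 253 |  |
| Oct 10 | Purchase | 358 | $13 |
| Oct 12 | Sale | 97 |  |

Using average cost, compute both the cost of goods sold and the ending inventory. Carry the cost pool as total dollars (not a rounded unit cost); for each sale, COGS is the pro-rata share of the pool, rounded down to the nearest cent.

After Oct 1: 256 on hand, pool $3,840.00 (≈ $15.0000 each)
After Oct 3: 377 on hand, pool $5,534.00 (≈ $14.6790 each)
Oct 6, sell 192: 192/377 × $5,534.00 → $2,818.37
After Oct 7: 514 on hand, pool $6,992.63 (≈ $13.6043 each)
Oct 8, sell 253: 253/514 × $6,992.63 → $3,441.89
After Oct 10: 619 on hand, pool $8,204.74 (≈ $13.2548 each)
Oct 12, sell 97: 97/619 × $8,204.74 → $1,285.71
Total COGS = $2,818.37 + $3,441.89 + $1,285.71 = $7,545.97
Ending inventory (cost pool remaining) = $6,919.03
Check: goods available $14,465.00 = COGS $7,545.97 + ending $6,919.03

COGS = $7,545.97; ending inventory = $6,919.03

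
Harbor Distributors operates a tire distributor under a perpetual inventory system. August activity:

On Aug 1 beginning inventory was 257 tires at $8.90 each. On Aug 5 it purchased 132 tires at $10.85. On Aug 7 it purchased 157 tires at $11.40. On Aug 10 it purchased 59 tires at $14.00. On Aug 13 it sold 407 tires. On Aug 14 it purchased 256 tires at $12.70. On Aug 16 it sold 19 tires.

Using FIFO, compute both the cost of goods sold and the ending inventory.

Aug 13, 407 sold [FIFO — oldest first]: 257 @ $8.90 + 132 @ $10.85 + 18 @ $11.40 = $3,924.70
Aug 16, 19 sold [FIFO — oldest first]: 19 @ $11.40 = $216.60
Total COGS = $3,924.70 + $216.60 = $4,141.30
Ending inventory: 120 @ $11.40 + 59 @ $14.00 + 256 @ $12.70 = $5,445.20
Check: goods available $9,586.50 = COGS $4,141.30 + ending $5,445.20

COGS = $4,141.30; ending inventory = $5,445.20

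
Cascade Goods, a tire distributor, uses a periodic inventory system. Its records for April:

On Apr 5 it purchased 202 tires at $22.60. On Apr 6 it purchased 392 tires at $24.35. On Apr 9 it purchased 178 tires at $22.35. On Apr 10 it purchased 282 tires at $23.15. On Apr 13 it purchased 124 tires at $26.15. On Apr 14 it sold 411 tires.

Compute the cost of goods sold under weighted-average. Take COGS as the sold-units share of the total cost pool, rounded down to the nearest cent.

Apr 14, sell 411: 411/1178 × $27,859.60 → $9,720.11
Ending inventory (cost pool remaining) = $18,139.49
Check: goods available $27,859.60 = COGS $9,720.11 + ending $18,139.49

COGS = $9,720.11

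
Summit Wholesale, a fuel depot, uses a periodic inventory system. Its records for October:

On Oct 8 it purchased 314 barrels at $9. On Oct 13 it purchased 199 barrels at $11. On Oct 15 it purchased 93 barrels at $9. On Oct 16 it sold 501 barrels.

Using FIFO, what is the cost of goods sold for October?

Oct 16, 501 sold [FIFO — oldest first]: 314 @ $9 + 187 @ $11 = $4,883
Ending inventory: 12 @ $11 + 93 @ $9 = $969

COGS = $4,883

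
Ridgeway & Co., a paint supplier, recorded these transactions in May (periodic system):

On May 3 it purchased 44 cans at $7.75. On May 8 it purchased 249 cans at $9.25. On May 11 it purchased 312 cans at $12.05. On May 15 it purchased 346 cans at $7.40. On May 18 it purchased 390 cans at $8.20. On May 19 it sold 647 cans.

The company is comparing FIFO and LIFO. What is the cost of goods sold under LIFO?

COGS = $5,099.80

FIFO COGS: 44 @ $7.75 + 249 @ $9.25 + 312 @ $12.05 + 42 @ $7.40 = $6,714.65
LIFO COGS: 390 @ $8.20 + 257 @ $7.40 = $5,099.80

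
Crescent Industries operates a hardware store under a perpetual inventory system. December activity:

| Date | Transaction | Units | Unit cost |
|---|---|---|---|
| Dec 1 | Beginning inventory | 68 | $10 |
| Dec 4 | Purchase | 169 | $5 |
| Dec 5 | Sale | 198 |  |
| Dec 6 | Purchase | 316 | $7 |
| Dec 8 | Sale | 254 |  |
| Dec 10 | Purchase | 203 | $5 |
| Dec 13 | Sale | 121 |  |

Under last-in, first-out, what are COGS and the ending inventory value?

Dec 5, 198 sold [LIFO — newest first]: 169 @ $5 + 29 @ $10 = $1,135
Dec 8, 254 sold [LIFO — newest first]: 254 @ $7 = $1,778
Dec 13, 121 sold [LIFO — newest first]: 121 @ $5 = $605
Total COGS = $1,135 + $1,778 + $605 = $3,518
Ending inventory: 39 @ $10 + 62 @ $7 + 82 @ $5 = $1,234

COGS = $3,518; ending inventory = $1,234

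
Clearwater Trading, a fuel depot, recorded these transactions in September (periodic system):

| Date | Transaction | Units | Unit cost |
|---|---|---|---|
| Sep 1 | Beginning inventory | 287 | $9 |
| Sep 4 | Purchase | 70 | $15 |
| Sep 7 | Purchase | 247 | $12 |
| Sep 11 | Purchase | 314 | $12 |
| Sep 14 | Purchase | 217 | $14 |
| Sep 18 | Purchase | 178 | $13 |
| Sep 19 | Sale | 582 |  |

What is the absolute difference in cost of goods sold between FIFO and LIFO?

FIFO COGS: 287 @ $9 + 70 @ $15 + 225 @ $12 = $6,333
LIFO COGS: 178 @ $13 + 217 @ $14 + 187 @ $12 = $7,596
Difference = |$6,333 − $7,596| = $1,263

$1,263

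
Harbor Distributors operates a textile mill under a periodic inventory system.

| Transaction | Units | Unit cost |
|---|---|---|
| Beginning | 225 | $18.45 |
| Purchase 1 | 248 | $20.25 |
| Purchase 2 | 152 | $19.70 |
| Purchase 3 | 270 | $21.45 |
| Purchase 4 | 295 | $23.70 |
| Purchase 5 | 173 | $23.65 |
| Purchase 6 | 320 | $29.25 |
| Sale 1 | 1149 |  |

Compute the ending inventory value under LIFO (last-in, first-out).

Sale 1 (1149) [LIFO — newest first]: 320 @ $29.25 + 173 @ $23.65 + 295 @ $23.70 + 270 @ $21.45 + 91 @ $19.70 = $28,027.15
Ending inventory: 225 @ $18.45 + 248 @ $20.25 + 61 @ $19.70 = $10,374.95
Check: goods available $38,402.10 = COGS $28,027.15 + ending $10,374.95

Ending inventory = $10,374.95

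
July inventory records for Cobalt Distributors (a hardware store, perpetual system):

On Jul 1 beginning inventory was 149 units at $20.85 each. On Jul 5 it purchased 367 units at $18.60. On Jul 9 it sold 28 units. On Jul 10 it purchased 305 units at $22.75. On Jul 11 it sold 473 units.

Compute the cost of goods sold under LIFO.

COGS = $10,584.35

Jul 9, 28 sold [LIFO — newest first]: 28 @ $18.60 = $520.80
Jul 11, 473 sold [LIFO — newest first]: 305 @ $22.75 + 168 @ $18.60 = $10,063.55
Total COGS = $520.80 + $10,063.55 = $10,584.35
Ending inventory: 149 @ $20.85 + 171 @ $18.60 = $6,287.25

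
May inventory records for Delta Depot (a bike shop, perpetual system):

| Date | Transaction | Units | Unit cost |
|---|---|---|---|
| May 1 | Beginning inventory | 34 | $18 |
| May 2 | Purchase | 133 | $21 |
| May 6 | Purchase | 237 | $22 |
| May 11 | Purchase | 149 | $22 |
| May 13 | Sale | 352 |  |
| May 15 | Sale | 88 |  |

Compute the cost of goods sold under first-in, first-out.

COGS = $9,411

May 13, 352 sold [FIFO — oldest first]: 34 @ $18 + 133 @ $21 + 185 @ $22 = $7,475
May 15, 88 sold [FIFO — oldest first]: 52 @ $22 + 36 @ $22 = $1,936
Total COGS = $7,475 + $1,936 = $9,411
Ending inventory: 113 @ $22 = $2,486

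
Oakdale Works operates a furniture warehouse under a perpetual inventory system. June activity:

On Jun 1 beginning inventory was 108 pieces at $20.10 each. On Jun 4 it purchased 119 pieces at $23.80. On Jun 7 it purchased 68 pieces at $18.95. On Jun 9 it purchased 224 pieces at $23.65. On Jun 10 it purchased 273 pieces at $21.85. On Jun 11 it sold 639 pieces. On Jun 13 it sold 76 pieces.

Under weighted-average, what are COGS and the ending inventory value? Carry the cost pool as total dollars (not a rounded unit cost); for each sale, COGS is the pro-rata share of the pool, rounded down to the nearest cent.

After Jun 1: 108 on hand, pool $2,170.80 (≈ $20.1000 each)
After Jun 4: 227 on hand, pool $5,003.00 (≈ $22.0396 each)
After Jun 7: 295 on hand, pool $6,291.60 (≈ $21.3275 each)
After Jun 9: 519 on hand, pool $11,589.20 (≈ $22.3299 each)
After Jun 10: 792 on hand, pool $17,554.25 (≈ $22.1645 each)
Jun 11, sell 639: 639/792 × $17,554.25 → $14,163.08
Jun 13, sell 76: 76/153 × $3,391.17 → $1,684.50
Total COGS = $14,163.08 + $1,684.50 = $15,847.58
Ending inventory (cost pool remaining) = $1,706.67
Check: goods available $17,554.25 = COGS $15,847.58 + ending $1,706.67

COGS = $15,847.58; ending inventory = $1,706.67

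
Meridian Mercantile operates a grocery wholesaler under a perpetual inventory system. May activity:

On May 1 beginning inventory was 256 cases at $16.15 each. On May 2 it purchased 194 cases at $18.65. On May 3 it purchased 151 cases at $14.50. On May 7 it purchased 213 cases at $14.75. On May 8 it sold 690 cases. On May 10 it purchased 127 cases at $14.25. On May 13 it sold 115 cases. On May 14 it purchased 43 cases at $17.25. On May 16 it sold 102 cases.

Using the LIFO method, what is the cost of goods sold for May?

May 8, 690 sold [LIFO — newest first]: 213 @ $14.75 + 151 @ $14.50 + 194 @ $18.65 + 132 @ $16.15 = $11,081.15
May 13, 115 sold [LIFO — newest first]: 115 @ $14.25 = $1,638.75
May 16, 102 sold [LIFO — newest first]: 43 @ $17.25 + 12 @ $14.25 + 47 @ $16.15 = $1,671.80
Total COGS = $11,081.15 + $1,638.75 + $1,671.80 = $14,391.70
Ending inventory: 77 @ $16.15 = $1,243.55

COGS = $14,391.70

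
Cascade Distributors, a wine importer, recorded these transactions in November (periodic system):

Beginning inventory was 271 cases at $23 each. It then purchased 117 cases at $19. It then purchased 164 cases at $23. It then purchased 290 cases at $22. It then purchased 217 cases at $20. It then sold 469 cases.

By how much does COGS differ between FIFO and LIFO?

$435

FIFO COGS: 271 @ $23 + 117 @ $19 + 81 @ $23 = $10,319
LIFO COGS: 217 @ $20 + 252 @ $22 = $9,884
Difference = |$10,319 − $9,884| = $435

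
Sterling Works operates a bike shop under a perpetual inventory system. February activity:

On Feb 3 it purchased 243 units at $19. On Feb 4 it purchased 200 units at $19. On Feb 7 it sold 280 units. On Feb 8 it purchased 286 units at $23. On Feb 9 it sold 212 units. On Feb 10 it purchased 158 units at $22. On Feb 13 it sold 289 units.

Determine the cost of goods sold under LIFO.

Feb 7, 280 sold [LIFO — newest first]: 200 @ $19 + 80 @ $19 = $5,320
Feb 9, 212 sold [LIFO — newest first]: 212 @ $23 = $4,876
Feb 13, 289 sold [LIFO — newest first]: 158 @ $22 + 74 @ $23 + 57 @ $19 = $6,261
Total COGS = $5,320 + $4,876 + $6,261 = $16,457
Ending inventory: 106 @ $19 = $2,014
Check: goods available $18,471 = COGS $16,457 + ending $2,014

COGS = $16,457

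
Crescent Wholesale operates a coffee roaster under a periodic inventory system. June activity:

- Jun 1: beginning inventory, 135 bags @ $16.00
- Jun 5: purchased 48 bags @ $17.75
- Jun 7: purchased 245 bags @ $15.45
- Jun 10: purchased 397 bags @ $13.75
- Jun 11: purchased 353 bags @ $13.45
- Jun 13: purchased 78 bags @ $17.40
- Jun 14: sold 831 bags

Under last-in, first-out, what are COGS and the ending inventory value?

Jun 14, 831 sold [LIFO — newest first]: 78 @ $17.40 + 353 @ $13.45 + 397 @ $13.75 + 3 @ $15.45 = $11,610.15
Ending inventory: 135 @ $16.00 + 48 @ $17.75 + 242 @ $15.45 = $6,750.90

COGS = $11,610.15; ending inventory = $6,750.90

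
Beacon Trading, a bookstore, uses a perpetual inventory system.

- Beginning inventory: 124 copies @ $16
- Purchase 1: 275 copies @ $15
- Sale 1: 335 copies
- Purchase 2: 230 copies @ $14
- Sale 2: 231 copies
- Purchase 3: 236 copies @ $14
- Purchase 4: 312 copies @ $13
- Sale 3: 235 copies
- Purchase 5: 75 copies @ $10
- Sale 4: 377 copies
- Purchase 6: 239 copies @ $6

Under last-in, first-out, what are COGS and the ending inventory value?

COGS = $16,277; ending inventory = $2,596

Sale 1 (335) [LIFO — newest first]: 275 @ $15 + 60 @ $16 = $5,085
Sale 2 (231) [LIFO — newest first]: 230 @ $14 + 1 @ $16 = $3,236
Sale 3 (235) [LIFO — newest first]: 235 @ $13 = $3,055
Sale 4 (377) [LIFO — newest first]: 75 @ $10 + 77 @ $13 + 225 @ $14 = $4,901
Total COGS = $5,085 + $3,236 + $3,055 + $4,901 = $16,277
Ending inventory: 63 @ $16 + 11 @ $14 + 239 @ $6 = $2,596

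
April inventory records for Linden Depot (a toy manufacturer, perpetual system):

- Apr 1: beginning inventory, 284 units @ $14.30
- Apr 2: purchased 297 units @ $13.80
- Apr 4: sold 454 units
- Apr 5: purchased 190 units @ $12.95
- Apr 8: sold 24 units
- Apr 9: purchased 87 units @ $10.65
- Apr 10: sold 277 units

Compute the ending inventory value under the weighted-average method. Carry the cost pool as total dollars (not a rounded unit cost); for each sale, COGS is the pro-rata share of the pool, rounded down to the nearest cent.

After Apr 1: 284 on hand, pool $4,061.20 (≈ $14.3000 each)
After Apr 2: 581 on hand, pool $8,159.80 (≈ $14.0444 each)
Apr 4, sell 454: 454/581 × $8,159.80 → $6,376.16
After Apr 5: 317 on hand, pool $4,244.14 (≈ $13.3885 each)
Apr 8, sell 24: 24/317 × $4,244.14 → $321.32
After Apr 9: 380 on hand, pool $4,849.37 (≈ $12.7615 each)
Apr 10, sell 277: 277/380 × $4,849.37 → $3,534.93
Total COGS = $6,376.16 + $321.32 + $3,534.93 = $10,232.41
Ending inventory (cost pool remaining) = $1,314.44
Check: goods available $11,546.85 = COGS $10,232.41 + ending $1,314.44

Ending inventory = $1,314.44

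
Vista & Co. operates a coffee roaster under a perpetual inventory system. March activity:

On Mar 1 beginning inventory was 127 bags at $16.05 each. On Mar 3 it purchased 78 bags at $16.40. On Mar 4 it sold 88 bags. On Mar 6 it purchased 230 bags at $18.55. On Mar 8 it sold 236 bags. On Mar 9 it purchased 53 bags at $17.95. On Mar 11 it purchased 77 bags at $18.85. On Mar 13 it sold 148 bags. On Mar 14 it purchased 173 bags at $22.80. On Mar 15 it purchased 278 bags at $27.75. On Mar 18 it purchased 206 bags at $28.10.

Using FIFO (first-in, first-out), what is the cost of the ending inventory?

Ending inventory = $19,186.15

Mar 4, 88 sold [FIFO — oldest first]: 88 @ $16.05 = $1,412.40
Mar 8, 236 sold [FIFO — oldest first]: 39 @ $16.05 + 78 @ $16.40 + 119 @ $18.55 = $4,112.60
Mar 13, 148 sold [FIFO — oldest first]: 111 @ $18.55 + 37 @ $17.95 = $2,723.20
Total COGS = $1,412.40 + $4,112.60 + $2,723.20 = $8,248.20
Ending inventory: 16 @ $17.95 + 77 @ $18.85 + 173 @ $22.80 + 278 @ $27.75 + 206 @ $28.10 = $19,186.15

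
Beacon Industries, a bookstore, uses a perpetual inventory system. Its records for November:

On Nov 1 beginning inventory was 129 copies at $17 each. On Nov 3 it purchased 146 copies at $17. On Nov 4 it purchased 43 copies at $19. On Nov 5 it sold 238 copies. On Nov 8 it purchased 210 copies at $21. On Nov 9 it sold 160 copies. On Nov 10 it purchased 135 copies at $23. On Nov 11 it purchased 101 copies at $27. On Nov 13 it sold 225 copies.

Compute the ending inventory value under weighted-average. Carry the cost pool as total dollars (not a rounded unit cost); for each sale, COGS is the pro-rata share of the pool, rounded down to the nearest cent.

Ending inventory = $3,246.96

After Nov 1: 129 on hand, pool $2,193.00 (≈ $17.0000 each)
After Nov 3: 275 on hand, pool $4,675.00 (≈ $17.0000 each)
After Nov 4: 318 on hand, pool $5,492.00 (≈ $17.2704 each)
Nov 5, sell 238: 238/318 × $5,492.00 → $4,110.36
After Nov 8: 290 on hand, pool $5,791.64 (≈ $19.9712 each)
Nov 9, sell 160: 160/290 × $5,791.64 → $3,195.38
After Nov 10: 265 on hand, pool $5,701.26 (≈ $21.5142 each)
After Nov 11: 366 on hand, pool $8,428.26 (≈ $23.0280 each)
Nov 13, sell 225: 225/366 × $8,428.26 → $5,181.30
Total COGS = $4,110.36 + $3,195.38 + $5,181.30 = $12,487.04
Ending inventory (cost pool remaining) = $3,246.96
Check: goods available $15,734.00 = COGS $12,487.04 + ending $3,246.96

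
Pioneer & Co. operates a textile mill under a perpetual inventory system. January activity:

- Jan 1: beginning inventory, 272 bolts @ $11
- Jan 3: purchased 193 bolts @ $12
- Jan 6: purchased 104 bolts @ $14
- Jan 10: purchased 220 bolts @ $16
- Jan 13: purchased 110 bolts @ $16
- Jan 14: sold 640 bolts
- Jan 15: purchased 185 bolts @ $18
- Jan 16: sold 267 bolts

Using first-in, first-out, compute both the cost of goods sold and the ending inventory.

COGS = $12,188; ending inventory = $3,186

Jan 14, 640 sold [FIFO — oldest first]: 272 @ $11 + 193 @ $12 + 104 @ $14 + 71 @ $16 = $7,900
Jan 16, 267 sold [FIFO — oldest first]: 149 @ $16 + 110 @ $16 + 8 @ $18 = $4,288
Total COGS = $7,900 + $4,288 = $12,188
Ending inventory: 177 @ $18 = $3,186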